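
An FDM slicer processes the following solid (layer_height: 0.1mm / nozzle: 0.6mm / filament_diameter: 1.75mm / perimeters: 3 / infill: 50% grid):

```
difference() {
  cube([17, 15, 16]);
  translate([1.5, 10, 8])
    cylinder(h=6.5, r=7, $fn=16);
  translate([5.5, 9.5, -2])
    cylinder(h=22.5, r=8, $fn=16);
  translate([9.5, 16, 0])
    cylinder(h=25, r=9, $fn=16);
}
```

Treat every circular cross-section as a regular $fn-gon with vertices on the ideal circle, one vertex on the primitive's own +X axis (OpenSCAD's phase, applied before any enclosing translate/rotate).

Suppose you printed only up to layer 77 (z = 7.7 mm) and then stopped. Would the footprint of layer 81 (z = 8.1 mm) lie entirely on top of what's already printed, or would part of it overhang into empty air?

entirely on top

Compare the two slices. At z = 7.7: the 17×15 cube contributes its full rectangle (area 255.00 mm²); the cylinder at (1.5, 10) does not reach this height (z outside [8, 14.5]); the r=8 cylinder at (5.5, 9.5) contributes a regular 16-gon of circumradius 8 (area = (16/2)·8.000²·sin(360°/16) = 195.93 mm²); the r=9 cylinder at (9.5, 16) gives a regular 16-gon of circumradius 9 (constant along its height) (area = (16/2)·9.000²·sin(360°/16) = 247.98 mm²); Subtracting the remaining from the first: starting from the 17×15 cube (255.00 mm²), the r=8 cylinder at (5.5, 9.5) partially overlaps it — only the 158.43 mm² overlap (of its 195.93 mm²) is removed, clipping the outline; the r=9 cylinder at (9.5, 16) partially overlaps it — only the 24.32 mm² overlap (of its 247.98 mm²) is removed, clipping the outline — area = 72.26 mm². At z = 8.1: the cube is present — its section is the full 17×15 rectangle (area 255.00 mm²); the r=7 cylinder at (1.5, 10) gives a regular 16-gon of circumradius 7 (constant along its height) (area = (16/2)·7.000²·sin(360°/16) = 150.01 mm²); the cylinder at (5.5, 9.5): section is a regular 16-gon, circumradius r=8 (area = (16/2)·8.000²·sin(360°/16) = 195.93 mm²); the r=9 cylinder at (9.5, 16) contributes a regular 16-gon of circumradius 9 (area = (16/2)·9.000²·sin(360°/16) = 247.98 mm²); Subtracting the remaining from the first: starting from the 17×15 cube (255.00 mm²), the r=7 cylinder at (1.5, 10) partially overlaps it — only the 86.53 mm² overlap (of its 150.01 mm²) is removed, clipping the outline; the r=8 cylinder at (5.5, 9.5) partially overlaps it — only the 72.10 mm² overlap (of its 195.93 mm²) is removed, clipping the outline; the r=9 cylinder at (9.5, 16) partially overlaps it — only the 24.32 mm² overlap (of its 247.98 mm²) is removed, clipping the outline — area = 72.05 mm². Checking containment: the cross-section at z = 8.1 is a subset of the cross-section at z = 7.7.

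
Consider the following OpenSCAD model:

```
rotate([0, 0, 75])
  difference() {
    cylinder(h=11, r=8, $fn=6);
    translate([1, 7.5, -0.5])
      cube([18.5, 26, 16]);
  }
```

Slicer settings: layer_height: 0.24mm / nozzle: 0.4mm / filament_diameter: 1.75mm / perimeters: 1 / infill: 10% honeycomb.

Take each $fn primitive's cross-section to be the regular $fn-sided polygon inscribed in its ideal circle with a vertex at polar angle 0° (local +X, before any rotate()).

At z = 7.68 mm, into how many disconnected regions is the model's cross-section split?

1

At z = 7.68 mm: the r=8 cylinder contributes a regular 6-gon of circumradius 8; the cube at (1, 7.5) is present — its section is the full 18.5×26 rectangle; Taking the first minus the rest: starting from the r=8 cylinder, the 18.5×26 cube at (1, 7.5) misses the remaining region (no effect) — 1 connected region; (whole slice rotated 75° about Z — lengths, areas and connectivity unchanged). The result has 1 disconnected region.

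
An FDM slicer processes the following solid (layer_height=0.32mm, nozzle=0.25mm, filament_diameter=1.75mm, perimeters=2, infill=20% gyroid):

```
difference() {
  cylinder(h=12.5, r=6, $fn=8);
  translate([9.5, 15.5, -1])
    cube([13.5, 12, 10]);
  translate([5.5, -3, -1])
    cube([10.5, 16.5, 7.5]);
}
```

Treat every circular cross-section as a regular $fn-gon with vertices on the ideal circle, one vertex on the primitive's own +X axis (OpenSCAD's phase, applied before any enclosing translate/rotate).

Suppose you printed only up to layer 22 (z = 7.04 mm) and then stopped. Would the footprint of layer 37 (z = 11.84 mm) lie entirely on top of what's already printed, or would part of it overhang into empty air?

Compare the two slices. At z = 7.04: the r=6 cylinder contributes a regular 8-gon of circumradius 6 (area = (8/2)·6.000²·sin(360°/8) = 101.82 mm²); the cube at (9.5, 15.5) is present — its section is the full 13.5×12 rectangle (area 162.00 mm²); the cube at (5.5, -3) does not reach this height (z outside [-1, 6.5]); Taking the first minus the rest: starting from the r=6 cylinder (101.82 mm²), the 13.5×12 cube at (9.5, 15.5) misses the remaining region (no effect) — area = 101.82 mm². At z = 11.84: the cylinder: section is a regular 8-gon, circumradius r=6 (area = (8/2)·6.000²·sin(360°/8) = 101.82 mm²); the cube at (9.5, 15.5) does not reach this height (z outside [-1, 9]); the cube at (5.5, -3) is not intersected at this z (z outside [-1, 6.5]); After the difference (first − rest): none of the subtracted shapes is present at this height, so the r=6 cylinder is unchanged — area = 101.82 mm². Checking containment: the cross-section at z = 11.84 is a subset of the cross-section at z = 7.04.

entirely on top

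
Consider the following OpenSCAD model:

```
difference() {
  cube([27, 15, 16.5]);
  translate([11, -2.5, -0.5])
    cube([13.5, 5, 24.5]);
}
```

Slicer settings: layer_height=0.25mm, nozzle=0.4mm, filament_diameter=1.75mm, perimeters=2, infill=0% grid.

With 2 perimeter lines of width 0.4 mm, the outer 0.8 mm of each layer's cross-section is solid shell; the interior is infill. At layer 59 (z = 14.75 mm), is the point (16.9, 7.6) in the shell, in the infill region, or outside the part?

At z = 14.75 mm: the cube is present — its section is the full 27×15 rectangle; the cube at (11, -2.5) (footprint 13.5×5) is included at this height; Taking the first minus the rest: starting from the 27×15 cube, the 13.5×5 cube at (11, -2.5) partially overlaps it — only the 33.75 mm² overlap (of its 67.50 mm²) is removed, clipping the outline — 1 connected region. Overall, the cross-section is a single solid region. The nearest boundary edge runs (24.50, 2.50)→(11.00, 2.50); distance from the point to it = 5.10 mm. The point is inside the cross-section and 5.10 mm from the nearest boundary — more than the 0.8 mm shell width (2 × 0.4), so it's in the infill interior.

infill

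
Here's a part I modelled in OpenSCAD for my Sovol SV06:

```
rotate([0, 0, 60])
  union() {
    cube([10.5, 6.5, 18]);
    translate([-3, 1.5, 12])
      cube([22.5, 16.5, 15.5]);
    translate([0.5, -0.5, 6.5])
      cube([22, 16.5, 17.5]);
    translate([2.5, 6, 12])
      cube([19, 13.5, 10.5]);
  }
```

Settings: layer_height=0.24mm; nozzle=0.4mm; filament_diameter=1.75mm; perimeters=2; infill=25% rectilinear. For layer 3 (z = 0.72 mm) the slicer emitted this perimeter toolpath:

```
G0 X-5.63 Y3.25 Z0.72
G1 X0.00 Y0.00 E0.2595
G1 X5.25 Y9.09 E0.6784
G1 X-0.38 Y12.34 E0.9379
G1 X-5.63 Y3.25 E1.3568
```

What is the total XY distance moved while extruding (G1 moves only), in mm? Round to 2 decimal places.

34.00 mm

Sum the Euclidean lengths of each G1 segment: total = 34.00 mm.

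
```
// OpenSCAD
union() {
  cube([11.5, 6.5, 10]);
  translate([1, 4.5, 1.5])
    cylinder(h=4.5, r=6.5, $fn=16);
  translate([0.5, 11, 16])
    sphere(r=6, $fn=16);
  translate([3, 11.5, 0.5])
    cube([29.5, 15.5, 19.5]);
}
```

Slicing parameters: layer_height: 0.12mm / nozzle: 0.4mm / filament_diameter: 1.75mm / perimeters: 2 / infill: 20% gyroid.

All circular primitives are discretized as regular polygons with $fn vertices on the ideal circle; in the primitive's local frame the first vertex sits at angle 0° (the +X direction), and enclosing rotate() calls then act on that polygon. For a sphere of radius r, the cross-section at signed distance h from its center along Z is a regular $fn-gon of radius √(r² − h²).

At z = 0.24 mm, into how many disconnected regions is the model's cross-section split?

At z = 0.24 mm: the cube is present — its section is the full 11.5×6.5 rectangle; the cylinder at (1, 4.5) is absent (z outside [1.5, 6]); the sphere at (0.5, 11) is not intersected at this z (|z−center|=15.760 > r=6); the cube at (3, 11.5) is not intersected at this z (z outside [0.5, 20]); Taking the union: only the 11.5×6.5 cube is present, so the union is just that shape — 1 connected region. The result has 1 disconnected region.

1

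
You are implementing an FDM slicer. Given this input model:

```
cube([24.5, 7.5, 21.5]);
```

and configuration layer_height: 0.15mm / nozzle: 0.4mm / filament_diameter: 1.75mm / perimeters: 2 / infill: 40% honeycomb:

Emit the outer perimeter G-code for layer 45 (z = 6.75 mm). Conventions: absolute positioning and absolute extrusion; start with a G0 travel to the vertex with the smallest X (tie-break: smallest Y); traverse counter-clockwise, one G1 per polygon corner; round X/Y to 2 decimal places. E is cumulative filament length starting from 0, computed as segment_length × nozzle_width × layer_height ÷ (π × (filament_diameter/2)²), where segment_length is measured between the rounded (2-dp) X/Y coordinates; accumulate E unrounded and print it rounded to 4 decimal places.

At z = 6.75 mm: the 24.5×7.5 cube contributes its full rectangle. The outline is a single polygon with 4 vertices. Extrusion per mm of travel: 0.4 × 0.15 / (π × 0.875²) = 0.024945. Accumulating E over each segment gives final E = 1.5965.

G0 X0.00 Y0.00 Z6.75
G1 X24.50 Y0.00 E0.6112
G1 X24.50 Y7.50 E0.7982
G1 X0.00 Y7.50 E1.4094
G1 X0.00 Y0.00 E1.5965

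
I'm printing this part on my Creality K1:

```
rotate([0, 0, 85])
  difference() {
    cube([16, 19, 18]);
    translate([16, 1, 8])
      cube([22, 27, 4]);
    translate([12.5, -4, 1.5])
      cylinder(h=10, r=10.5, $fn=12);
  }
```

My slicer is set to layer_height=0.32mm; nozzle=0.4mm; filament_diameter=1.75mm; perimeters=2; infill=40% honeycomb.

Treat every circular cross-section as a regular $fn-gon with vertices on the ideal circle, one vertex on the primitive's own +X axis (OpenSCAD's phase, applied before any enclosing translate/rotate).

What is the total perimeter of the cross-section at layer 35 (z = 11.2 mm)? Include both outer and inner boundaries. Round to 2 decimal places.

67.30 mm

At z = 11.2 mm: the 16×19 cube contributes its full rectangle (perimeter 70.00 mm); the cube at (16, 1) is present — its section is the full 22×27 rectangle (perimeter 98.00 mm); the cylinder at (12.5, -4): section is a regular 12-gon, circumradius r=10.5 (perimeter = 2·12·10.500·sin(180°/12) = 65.22 mm); After the difference (first − rest): starting from the 16×19 cube, the 22×27 cube at (16, 1) misses the remaining region (no effect); the r=10.5 cylinder at (12.5, -4) partially overlaps it — only the 63.94 mm² overlap (of its 330.75 mm²) is removed, clipping the outline — boundary = 67.30 mm; (whole slice rotated 85° about Z — lengths, areas and connectivity unchanged). Overall, the cross-section is a single solid region. Total boundary length (outer) = 67.30 mm.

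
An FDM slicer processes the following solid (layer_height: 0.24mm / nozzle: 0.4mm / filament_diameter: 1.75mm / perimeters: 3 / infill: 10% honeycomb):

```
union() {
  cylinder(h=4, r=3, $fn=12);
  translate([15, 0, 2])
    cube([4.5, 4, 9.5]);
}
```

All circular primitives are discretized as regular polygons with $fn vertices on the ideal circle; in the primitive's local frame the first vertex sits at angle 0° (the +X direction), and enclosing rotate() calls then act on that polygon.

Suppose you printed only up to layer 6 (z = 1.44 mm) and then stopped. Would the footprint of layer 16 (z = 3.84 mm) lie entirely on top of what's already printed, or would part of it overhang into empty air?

Compare the two slices. At z = 1.44: the r=3 cylinder gives a regular 12-gon of circumradius 3 (constant along its height) (area = (12/2)·3.000²·sin(360°/12) = 27.00 mm²); the cube at (15, 0) is absent (z outside [2, 11.5]); Combining (union): only the r=3 cylinder is present, so the union is just that shape — area = 27.00 mm². At z = 3.84: the r=3 cylinder contributes a regular 12-gon of circumradius 3 (area = (12/2)·3.000²·sin(360°/12) = 27.00 mm²); the cube at (15, 0) is present — its section is the full 4.5×4 rectangle (area 18.00 mm²); Merging all regions: the 2 present regions are separate (no shared area or edge), so areas and boundary lengths simply add and each stays a separate island — area = 45.00 mm². Checking containment: at z = 3.84 the cross-section extends beyond the z = 1.44 cross-section by about 18.00 mm².

part overhangs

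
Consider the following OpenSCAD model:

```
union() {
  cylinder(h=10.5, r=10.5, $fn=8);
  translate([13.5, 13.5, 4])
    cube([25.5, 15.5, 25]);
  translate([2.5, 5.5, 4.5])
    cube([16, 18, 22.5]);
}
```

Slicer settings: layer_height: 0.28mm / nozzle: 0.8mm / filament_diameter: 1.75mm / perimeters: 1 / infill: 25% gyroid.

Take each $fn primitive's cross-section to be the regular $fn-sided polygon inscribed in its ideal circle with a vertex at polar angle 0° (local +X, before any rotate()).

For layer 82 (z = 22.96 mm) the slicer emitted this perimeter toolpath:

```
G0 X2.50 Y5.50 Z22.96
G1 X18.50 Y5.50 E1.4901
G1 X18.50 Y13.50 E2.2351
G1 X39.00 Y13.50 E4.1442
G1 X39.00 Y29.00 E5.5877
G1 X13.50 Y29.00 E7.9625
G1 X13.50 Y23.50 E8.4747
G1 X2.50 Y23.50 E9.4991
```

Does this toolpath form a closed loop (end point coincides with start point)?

no

Start point (G0): (2.50, 5.50). End point (last G1): the path does not return to the start — open.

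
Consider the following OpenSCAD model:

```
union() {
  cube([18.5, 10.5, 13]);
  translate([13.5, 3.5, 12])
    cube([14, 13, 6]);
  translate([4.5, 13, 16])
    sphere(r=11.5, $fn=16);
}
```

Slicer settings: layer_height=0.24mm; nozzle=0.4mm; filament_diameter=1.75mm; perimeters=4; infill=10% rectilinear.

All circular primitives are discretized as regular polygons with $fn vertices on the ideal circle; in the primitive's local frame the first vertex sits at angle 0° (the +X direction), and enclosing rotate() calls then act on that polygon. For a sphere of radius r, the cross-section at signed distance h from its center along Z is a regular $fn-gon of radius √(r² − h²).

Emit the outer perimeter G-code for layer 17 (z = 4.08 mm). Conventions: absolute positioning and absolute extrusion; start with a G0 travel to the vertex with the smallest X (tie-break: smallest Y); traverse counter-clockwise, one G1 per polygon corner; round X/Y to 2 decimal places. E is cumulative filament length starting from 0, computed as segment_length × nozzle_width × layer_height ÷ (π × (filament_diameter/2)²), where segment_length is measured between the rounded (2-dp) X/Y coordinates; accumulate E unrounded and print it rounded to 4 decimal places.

G0 X0.00 Y0.00 Z4.08
G1 X18.50 Y0.00 E0.7384
G1 X18.50 Y10.50 E1.1575
G1 X0.00 Y10.50 E1.8958
G1 X0.00 Y0.00 E2.3149

At z = 4.08 mm: the 18.5×10.5 cube contributes its full rectangle; the cube at (13.5, 3.5) is not intersected at this z (z outside [12, 18]); the sphere at (4.5, 13) does not reach this height (|z−center|=11.920 > r=11.5); Taking the union: only the 18.5×10.5 cube is present, so the union is just that shape — 1 connected region. The outline is a single polygon with 4 vertices. Extrusion per mm of travel: 0.4 × 0.24 / (π × 0.875²) = 0.039912. Accumulating E over each segment gives final E = 2.3149.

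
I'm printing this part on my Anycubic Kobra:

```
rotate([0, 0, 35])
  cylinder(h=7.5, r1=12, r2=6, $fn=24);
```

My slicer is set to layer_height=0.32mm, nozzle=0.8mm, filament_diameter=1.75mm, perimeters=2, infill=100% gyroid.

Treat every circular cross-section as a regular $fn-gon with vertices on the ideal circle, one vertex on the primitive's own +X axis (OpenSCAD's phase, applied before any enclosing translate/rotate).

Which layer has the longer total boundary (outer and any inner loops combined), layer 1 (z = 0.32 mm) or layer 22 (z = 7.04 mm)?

Layer 1 (z = 0.32): the cone: at t=0.043 of its height the radius interpolates to r₁+(r₂−r₁)t = 11.744, giving a regular 24-gon of that circumradius (perimeter = 2·24·11.744·sin(180°/24) = 73.58 mm); (whole slice rotated 35° about Z — lengths, areas and connectivity unchanged). So its perimeter = 73.58 mm. Layer 22 (z = 7.04): the cone (r1=12→r2=6) has section circumradius 6.368 here — a regular 24-gon (perimeter = 2·24·6.368·sin(180°/24) = 39.90 mm); (whole slice rotated 35° about Z — lengths, areas and connectivity unchanged). So its perimeter = 39.90 mm. Layer 1 is larger (73.58 vs 39.90 mm).

layer 1 (z = 0.32 mm)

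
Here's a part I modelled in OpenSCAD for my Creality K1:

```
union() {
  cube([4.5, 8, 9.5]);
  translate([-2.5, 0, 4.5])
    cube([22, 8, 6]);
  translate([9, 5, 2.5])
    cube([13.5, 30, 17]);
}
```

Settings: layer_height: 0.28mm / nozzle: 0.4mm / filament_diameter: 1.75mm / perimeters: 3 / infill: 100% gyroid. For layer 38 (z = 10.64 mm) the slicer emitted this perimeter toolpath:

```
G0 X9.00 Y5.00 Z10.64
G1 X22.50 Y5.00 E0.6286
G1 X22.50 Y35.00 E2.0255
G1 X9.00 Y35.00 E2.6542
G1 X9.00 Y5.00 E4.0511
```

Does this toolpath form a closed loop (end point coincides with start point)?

yes

Start point (G0): (9.00, 5.00). End point (last G1): the path returns to the start — closed.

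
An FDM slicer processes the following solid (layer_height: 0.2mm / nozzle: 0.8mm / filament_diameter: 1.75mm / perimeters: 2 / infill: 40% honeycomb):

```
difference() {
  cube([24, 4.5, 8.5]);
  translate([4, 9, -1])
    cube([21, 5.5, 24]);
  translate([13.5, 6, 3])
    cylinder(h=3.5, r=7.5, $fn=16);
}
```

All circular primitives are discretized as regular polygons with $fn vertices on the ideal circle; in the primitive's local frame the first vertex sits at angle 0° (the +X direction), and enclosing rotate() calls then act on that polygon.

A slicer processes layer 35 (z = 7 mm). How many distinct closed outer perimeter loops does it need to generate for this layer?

1

At z = 7 mm: the cube is present — its section is the full 24×4.5 rectangle; the cube at (4, 9) (footprint 21×5.5) is included at this height; the cylinder at (13.5, 6) does not reach this height (z outside [3, 6.5]); Subtracting the remaining from the first: starting from the 24×4.5 cube, the 21×5.5 cube at (4, 9) misses the remaining region (no effect) — 1 connected region. The result has 1 disconnected region.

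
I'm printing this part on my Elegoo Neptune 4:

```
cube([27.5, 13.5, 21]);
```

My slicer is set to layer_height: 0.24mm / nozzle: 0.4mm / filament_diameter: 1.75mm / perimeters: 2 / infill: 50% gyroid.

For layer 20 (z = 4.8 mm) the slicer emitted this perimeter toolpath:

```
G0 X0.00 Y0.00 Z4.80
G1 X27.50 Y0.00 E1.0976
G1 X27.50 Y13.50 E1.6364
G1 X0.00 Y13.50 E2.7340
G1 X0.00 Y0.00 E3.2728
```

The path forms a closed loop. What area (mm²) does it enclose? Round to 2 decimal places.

371.25 mm²

Apply the shoelace formula to the sequence of (X, Y) vertices; enclosed area = 371.25 mm².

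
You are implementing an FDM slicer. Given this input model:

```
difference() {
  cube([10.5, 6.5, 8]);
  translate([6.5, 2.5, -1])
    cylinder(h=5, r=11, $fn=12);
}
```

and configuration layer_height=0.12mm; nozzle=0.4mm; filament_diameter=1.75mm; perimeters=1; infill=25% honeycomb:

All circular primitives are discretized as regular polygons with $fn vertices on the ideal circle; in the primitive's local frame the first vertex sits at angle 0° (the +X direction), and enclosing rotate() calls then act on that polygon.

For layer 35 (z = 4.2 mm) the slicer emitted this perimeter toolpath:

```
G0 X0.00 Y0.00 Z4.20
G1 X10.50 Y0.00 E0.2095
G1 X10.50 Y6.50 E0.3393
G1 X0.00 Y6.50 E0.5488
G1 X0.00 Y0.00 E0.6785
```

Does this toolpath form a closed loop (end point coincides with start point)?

yes

Start point (G0): (0.00, 0.00). End point (last G1): the path returns to the start — closed.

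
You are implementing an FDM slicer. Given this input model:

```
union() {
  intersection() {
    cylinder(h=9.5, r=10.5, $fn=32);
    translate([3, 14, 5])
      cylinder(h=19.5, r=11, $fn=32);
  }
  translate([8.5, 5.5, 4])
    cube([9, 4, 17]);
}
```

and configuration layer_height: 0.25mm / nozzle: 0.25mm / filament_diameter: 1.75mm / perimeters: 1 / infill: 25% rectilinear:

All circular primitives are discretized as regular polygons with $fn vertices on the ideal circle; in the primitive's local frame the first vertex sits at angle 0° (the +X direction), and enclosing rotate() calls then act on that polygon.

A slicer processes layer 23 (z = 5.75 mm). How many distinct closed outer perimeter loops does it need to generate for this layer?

1

At z = 5.75 mm: the r=10.5 cylinder contributes a regular 32-gon of circumradius 10.5; the cylinder at (3, 14): section is a regular 32-gon, circumradius r=11; Keeping only the common overlap: the r=11 cylinder at (3, 14) partially overlaps the r=10.5 cylinder; clipping to the common part keeps 78.53 mm² — 1 connected region; the 9×4 cube at (8.5, 5.5) contributes its full rectangle; Merging all regions: the regions partially overlap (shared area 0.14 mm²), so overlapping operands fuse into one piece — 1 connected region. The result has 1 disconnected region.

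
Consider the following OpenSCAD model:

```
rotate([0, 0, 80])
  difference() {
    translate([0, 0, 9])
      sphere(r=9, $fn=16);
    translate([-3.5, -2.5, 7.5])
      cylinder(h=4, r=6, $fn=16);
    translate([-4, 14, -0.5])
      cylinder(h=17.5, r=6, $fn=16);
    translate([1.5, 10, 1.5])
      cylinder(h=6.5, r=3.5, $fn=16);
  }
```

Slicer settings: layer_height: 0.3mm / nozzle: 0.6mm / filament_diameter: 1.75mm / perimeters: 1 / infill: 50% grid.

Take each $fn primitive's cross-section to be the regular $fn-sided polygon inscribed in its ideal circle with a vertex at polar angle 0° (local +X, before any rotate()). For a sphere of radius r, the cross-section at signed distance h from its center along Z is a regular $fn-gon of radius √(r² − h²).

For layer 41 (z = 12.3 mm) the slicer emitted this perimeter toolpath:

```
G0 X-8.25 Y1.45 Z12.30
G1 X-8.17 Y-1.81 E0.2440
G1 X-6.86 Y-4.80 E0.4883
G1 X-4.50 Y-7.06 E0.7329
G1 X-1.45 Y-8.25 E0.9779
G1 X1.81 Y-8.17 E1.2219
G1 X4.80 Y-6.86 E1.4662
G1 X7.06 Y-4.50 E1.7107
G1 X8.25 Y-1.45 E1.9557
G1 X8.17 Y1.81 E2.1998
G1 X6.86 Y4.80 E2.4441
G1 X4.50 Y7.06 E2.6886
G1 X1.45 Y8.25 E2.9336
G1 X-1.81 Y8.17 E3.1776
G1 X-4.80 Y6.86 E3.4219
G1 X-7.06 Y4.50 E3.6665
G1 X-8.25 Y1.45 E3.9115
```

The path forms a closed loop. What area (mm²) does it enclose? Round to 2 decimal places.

Apply the shoelace formula to the sequence of (X, Y) vertices; enclosed area = 214.60 mm².

214.60 mm²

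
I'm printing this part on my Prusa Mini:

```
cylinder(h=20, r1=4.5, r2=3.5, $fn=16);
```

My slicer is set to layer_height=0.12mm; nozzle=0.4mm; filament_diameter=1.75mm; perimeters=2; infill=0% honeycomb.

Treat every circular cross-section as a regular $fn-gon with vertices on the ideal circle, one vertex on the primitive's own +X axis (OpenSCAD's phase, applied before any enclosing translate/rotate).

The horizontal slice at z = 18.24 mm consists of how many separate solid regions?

At z = 18.24 mm: the cone (r1=4.5→r2=3.5) has section circumradius 3.588 here — a regular 16-gon. The result has 1 disconnected region.

1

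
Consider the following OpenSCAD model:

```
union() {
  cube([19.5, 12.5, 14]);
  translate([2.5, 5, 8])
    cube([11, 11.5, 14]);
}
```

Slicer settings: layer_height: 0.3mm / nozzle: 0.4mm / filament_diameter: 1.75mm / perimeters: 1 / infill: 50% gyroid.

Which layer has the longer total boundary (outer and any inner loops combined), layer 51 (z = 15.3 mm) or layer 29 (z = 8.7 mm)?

Layer 51 (z = 15.3): the cube does not reach this height (z outside [0, 14]); the cube at (2.5, 5) (footprint 11×11.5) is included at this height (perimeter 45.00 mm); Combining (union): only the 11×11.5 cube at (2.5, 5) is present, so the union is just that shape — boundary = 45.00 mm. So its perimeter = 45.00 mm. Layer 29 (z = 8.7): the cube (footprint 19.5×12.5) is included at this height (perimeter 64.00 mm); the 11×11.5 cube at (2.5, 5) contributes its full rectangle (perimeter 45.00 mm); Combining (union): the regions partially overlap (shared area 82.50 mm²), so the edge portions inside another operand are dropped and the merged outline is re-measured after clipping — boundary = 72.00 mm. So its perimeter = 72.00 mm. Layer 29 is larger (72.00 vs 45.00 mm).

layer 29 (z = 8.7 mm)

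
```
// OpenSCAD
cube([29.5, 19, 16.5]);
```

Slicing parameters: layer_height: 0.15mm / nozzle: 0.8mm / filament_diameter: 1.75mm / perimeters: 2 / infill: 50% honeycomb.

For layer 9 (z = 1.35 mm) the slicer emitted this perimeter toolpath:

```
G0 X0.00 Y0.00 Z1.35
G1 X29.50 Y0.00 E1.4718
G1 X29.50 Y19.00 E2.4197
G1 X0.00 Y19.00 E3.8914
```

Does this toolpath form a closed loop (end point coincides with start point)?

Start point (G0): (0.00, 0.00). End point (last G1): the path does not return to the start — open.

no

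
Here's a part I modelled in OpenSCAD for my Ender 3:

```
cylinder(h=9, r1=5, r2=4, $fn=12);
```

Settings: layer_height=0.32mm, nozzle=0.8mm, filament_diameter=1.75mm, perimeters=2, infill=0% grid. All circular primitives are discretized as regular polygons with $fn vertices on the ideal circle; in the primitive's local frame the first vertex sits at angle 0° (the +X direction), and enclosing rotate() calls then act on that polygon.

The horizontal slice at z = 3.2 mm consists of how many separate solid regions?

At z = 3.2 mm: the cone (r1=5→r2=4) has section circumradius 4.644 here — a regular 12-gon. The result has 1 disconnected region.

1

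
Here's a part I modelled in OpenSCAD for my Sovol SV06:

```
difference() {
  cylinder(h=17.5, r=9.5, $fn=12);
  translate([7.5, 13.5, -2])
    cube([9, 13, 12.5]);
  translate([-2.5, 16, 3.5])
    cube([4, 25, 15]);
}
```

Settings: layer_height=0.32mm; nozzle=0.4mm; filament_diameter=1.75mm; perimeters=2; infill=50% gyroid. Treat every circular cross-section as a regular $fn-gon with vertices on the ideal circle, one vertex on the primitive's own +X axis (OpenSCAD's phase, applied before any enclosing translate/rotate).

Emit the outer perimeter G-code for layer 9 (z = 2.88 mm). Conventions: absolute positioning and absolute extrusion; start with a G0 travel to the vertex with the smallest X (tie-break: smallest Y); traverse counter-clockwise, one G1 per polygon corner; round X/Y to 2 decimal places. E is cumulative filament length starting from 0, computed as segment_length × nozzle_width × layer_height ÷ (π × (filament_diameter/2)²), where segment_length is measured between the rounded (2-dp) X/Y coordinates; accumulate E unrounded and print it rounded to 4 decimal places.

G0 X-9.50 Y0.00 Z2.88
G1 X-8.23 Y-4.75 E0.2617
G1 X-4.75 Y-8.23 E0.5236
G1 X0.00 Y-9.50 E0.7852
G1 X4.75 Y-8.23 E1.0469
G1 X8.23 Y-4.75 E1.3088
G1 X9.50 Y0.00 E1.5704
G1 X8.23 Y4.75 E1.8321
G1 X4.75 Y8.23 E2.0940
G1 X0.00 Y9.50 E2.3556
G1 X-4.75 Y8.23 E2.6173
G1 X-8.23 Y4.75 E2.8792
G1 X-9.50 Y0.00 E3.1409

At z = 2.88 mm: the cylinder: section is a regular 12-gon, circumradius r=9.5; the cube at (7.5, 13.5) (footprint 9×13) is included at this height; the cube at (-2.5, 16) does not reach this height (z outside [3.5, 18.5]); After the difference (first − rest): starting from the r=9.5 cylinder, the 9×13 cube at (7.5, 13.5) misses the remaining region (no effect) — 1 connected region. The outline is a single polygon with 12 vertices. Extrusion per mm of travel: 0.4 × 0.32 / (π × 0.875²) = 0.053216. Accumulating E over each segment gives final E = 3.1409.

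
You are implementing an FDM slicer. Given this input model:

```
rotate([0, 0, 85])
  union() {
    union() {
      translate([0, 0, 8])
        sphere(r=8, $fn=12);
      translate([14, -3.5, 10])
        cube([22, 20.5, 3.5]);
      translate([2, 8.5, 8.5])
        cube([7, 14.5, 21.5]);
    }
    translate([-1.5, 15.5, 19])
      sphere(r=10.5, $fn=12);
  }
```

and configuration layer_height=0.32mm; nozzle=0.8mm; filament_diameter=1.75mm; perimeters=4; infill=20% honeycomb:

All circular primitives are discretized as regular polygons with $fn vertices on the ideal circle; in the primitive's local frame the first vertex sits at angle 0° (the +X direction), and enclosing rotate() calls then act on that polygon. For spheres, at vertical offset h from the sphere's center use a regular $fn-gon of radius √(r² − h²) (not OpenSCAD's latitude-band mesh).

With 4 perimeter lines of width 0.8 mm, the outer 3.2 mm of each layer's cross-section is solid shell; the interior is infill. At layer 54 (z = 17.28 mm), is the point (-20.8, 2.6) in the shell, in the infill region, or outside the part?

infill

At z = 17.28 mm: the sphere does not reach this height (|z−center|=9.280 > r=8); the cube at (14, -3.5) does not reach this height (z outside [10, 13.5]); the 7×14.5 cube at (2, 8.5) contributes its full rectangle; Merging all regions: only the 7×14.5 cube at (2, 8.5) is present, so the union is just that shape — 1 connected region; the sphere at (-1.5, 15.5): section is a regular 12-gon, circumradius = √(r²−h²) = √(10.5²−1.72²) = 10.358; Combining (union): the regions partially overlap (shared area 82.16 mm²), so overlapping operands fuse into one piece — 1 connected region; (whole slice rotated 85° about Z — lengths, areas and connectivity unchanged). Overall, the cross-section is a single solid region. Undo the 85° rotation: the query point maps to (0.777, 20.947) in the un-rotated model frame. The nearest boundary edge runs (-1.50, 25.86)→(3.68, 24.47); distance from the point to it = 4.15 mm. The point is inside the cross-section and 4.15 mm from the nearest boundary — more than the 3.2 mm shell width (4 × 0.8), so it's in the infill interior.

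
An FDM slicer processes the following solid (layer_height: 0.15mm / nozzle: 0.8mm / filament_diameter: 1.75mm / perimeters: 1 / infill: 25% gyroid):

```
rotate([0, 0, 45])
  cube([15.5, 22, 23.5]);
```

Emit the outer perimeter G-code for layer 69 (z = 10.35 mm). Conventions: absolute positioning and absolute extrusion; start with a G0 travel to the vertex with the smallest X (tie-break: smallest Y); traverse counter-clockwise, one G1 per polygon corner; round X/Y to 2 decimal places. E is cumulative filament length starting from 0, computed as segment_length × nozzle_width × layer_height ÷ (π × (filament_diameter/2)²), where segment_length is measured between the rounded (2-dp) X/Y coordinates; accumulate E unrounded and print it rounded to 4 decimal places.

G0 X-15.56 Y15.56 Z10.35
G1 X0.00 Y0.00 E1.0978
G1 X10.96 Y10.96 E1.8711
G1 X-4.60 Y26.52 E2.9690
G1 X-15.56 Y15.56 E3.7423

At z = 10.35 mm: the cube is present — its section is the full 15.5×22 rectangle; (rotated 45° about Z; rotation is an isometry so areas/perimeters/island counts are preserved). The outline is a single polygon with 4 vertices. Extrusion per mm of travel: 0.8 × 0.15 / (π × 0.875²) = 0.049890. Accumulating E over each segment gives final E = 3.7423.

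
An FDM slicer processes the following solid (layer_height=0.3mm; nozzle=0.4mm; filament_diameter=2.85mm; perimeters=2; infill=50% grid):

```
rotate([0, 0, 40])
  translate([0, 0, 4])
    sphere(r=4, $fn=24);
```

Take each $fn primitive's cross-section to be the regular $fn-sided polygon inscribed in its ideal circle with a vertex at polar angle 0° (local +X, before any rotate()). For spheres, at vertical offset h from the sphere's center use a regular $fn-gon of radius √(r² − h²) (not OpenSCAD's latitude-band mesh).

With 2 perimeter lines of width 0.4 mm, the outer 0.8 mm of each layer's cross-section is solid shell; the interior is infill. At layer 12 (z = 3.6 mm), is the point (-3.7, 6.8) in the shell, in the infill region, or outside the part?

At z = 3.6 mm: the r=4 sphere contributes a regular 24-gon of circumradius √(4²−0.4²) = 3.980; (whole slice rotated 40° about Z — lengths, areas and connectivity unchanged). Overall, the cross-section is a single solid region. Undo the 40° rotation: the query point maps to (1.537, 7.587) in the un-rotated model frame. The nearest boundary edge runs (1.99, 3.45)→(1.03, 3.84); distance from the point to it = 3.78 mm. The point is not inside any of the regions above, so it lies outside the cross-section (3.78 mm from the nearest boundary).

outside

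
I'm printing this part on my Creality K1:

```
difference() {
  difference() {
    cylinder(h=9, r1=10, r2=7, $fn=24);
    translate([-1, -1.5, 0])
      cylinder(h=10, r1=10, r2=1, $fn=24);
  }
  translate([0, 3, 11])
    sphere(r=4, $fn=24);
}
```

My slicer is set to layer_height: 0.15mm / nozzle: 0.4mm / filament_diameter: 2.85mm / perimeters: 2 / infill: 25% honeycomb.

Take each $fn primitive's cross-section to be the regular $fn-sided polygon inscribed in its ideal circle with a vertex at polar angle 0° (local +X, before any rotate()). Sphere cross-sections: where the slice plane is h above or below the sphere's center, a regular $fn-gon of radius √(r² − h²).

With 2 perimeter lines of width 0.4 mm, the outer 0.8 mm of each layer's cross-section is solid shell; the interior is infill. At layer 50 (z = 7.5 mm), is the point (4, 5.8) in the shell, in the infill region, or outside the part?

shell

At z = 7.5 mm: the cone: at t=0.833 of its height the radius interpolates to r₁+(r₂−r₁)t = 7.500, giving a regular 24-gon of that circumradius; the cone at (-1, -1.5): at t=0.750 of its height the radius interpolates to r₁+(r₂−r₁)t = 3.250, giving a regular 24-gon of that circumradius; After the difference (first − rest): starting from the cone, the cone at (-1, -1.5) lies wholly inside it (removes its full 32.81 mm² and its 20.36 mm outline becomes a hole wall) — 1 connected region with 1 hole; the r=4 sphere at (0, 3) contributes a regular 24-gon of circumradius √(4²−3.5²) = 1.936; Taking the first minus the rest: starting from the result so far, the r=4 sphere at (0, 3) partially overlaps it — only the 10.82 mm² overlap (of its 11.65 mm²) is removed, clipping the outline — 1 connected region with 1 hole. Overall, the cross-section is one region with 1 hole. The nearest boundary edge runs (3.75, 6.50)→(5.30, 5.30); distance from the point to it = 0.40 mm. The point is inside the cross-section, 0.40 mm from the nearest boundary — within the 0.8 mm shell band (2 × 0.4).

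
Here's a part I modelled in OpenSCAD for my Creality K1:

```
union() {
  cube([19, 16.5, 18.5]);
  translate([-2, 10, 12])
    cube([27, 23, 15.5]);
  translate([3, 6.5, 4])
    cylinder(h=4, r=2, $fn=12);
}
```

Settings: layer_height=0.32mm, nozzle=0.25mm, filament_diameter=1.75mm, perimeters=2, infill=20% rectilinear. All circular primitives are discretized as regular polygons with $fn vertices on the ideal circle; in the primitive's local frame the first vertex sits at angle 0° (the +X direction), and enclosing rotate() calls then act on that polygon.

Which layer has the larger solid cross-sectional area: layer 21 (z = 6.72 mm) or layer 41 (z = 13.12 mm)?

layer 41 (z = 13.12 mm)

Layer 21 (z = 6.72): the cube is present — its section is the full 19×16.5 rectangle (area 313.50 mm²); the cube at (-2, 10) is absent (z outside [12, 27.5]); the r=2 cylinder at (3, 6.5) contributes a regular 12-gon of circumradius 2 (area = (12/2)·2.000²·sin(360°/12) = 12.00 mm²); Taking the union: the r=2 cylinder at (3, 6.5) lies entirely inside the 19×16.5 cube, so the union is just the 19×16.5 cube — area = 313.50 mm². So its area = 313.50 mm². Layer 41 (z = 13.12): the cube (footprint 19×16.5) is included at this height (area 313.50 mm²); the cube at (-2, 10) (footprint 27×23) is included at this height (area 621.00 mm²); the cylinder at (3, 6.5) is absent (z outside [4, 8]); Taking the union: the regions partially overlap — summed areas 934.50 mm² minus the doubly-counted overlap 123.50 mm² gives 811.00 mm² — area = 811.00 mm². So its area = 811.00 mm². Layer 41 is larger (811.00 vs 313.50 mm²).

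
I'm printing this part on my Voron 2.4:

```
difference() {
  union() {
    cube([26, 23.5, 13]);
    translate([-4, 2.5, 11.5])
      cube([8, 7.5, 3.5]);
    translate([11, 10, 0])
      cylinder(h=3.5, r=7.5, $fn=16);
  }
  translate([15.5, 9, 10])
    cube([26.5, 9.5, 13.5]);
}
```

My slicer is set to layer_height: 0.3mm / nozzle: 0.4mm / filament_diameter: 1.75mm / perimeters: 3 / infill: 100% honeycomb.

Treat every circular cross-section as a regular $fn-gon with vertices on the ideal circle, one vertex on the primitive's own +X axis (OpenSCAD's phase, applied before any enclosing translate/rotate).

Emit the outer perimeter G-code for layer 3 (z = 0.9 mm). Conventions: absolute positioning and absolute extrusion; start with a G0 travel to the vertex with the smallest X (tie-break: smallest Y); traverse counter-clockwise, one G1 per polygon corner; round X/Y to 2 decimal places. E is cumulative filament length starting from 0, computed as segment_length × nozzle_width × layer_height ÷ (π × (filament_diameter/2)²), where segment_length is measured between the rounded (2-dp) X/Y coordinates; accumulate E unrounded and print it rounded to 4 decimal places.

At z = 0.9 mm: the cube (footprint 26×23.5) is included at this height; the cube at (-4, 2.5) is not intersected at this z (z outside [11.5, 15]); the cylinder at (11, 10): section is a regular 16-gon, circumradius r=7.5; Combining (union): the r=7.5 cylinder at (11, 10) lies entirely inside the 26×23.5 cube, so the union is just the 26×23.5 cube — 1 connected region; the cube at (15.5, 9) does not reach this height (z outside [10, 23.5]); Taking the first minus the rest: none of the subtracted shapes is present at this height, so the result so far is unchanged — 1 connected region. The outline is a single polygon with 4 vertices. Extrusion per mm of travel: 0.4 × 0.3 / (π × 0.875²) = 0.049890. Accumulating E over each segment gives final E = 4.9391.

G0 X0.00 Y0.00 Z0.90
G1 X26.00 Y0.00 E1.2971
G1 X26.00 Y23.50 E2.4696
G1 X0.00 Y23.50 E3.7667
G1 X0.00 Y0.00 E4.9391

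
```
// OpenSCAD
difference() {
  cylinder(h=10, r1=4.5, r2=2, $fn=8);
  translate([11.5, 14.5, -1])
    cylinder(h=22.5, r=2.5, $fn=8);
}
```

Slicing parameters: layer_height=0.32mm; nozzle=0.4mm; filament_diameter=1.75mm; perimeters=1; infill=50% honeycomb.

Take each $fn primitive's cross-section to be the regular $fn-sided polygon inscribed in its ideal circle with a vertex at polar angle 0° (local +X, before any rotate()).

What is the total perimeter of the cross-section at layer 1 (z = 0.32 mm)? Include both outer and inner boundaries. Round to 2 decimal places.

At z = 0.32 mm: the cone contributes a regular 8-gon of circumradius 4.420 (interpolated between r1=4.5 and r2=2 at t=0.032) (perimeter = 2·8·4.420·sin(180°/8) = 27.06 mm); the r=2.5 cylinder at (11.5, 14.5) contributes a regular 8-gon of circumradius 2.5 (perimeter = 2·8·2.500·sin(180°/8) = 15.31 mm); Taking the first minus the rest: starting from the cone, the r=2.5 cylinder at (11.5, 14.5) misses the remaining region (no effect) — boundary = 27.06 mm. Overall, the cross-section is a single solid region. Total boundary length (outer) = 27.06 mm.

27.06 mm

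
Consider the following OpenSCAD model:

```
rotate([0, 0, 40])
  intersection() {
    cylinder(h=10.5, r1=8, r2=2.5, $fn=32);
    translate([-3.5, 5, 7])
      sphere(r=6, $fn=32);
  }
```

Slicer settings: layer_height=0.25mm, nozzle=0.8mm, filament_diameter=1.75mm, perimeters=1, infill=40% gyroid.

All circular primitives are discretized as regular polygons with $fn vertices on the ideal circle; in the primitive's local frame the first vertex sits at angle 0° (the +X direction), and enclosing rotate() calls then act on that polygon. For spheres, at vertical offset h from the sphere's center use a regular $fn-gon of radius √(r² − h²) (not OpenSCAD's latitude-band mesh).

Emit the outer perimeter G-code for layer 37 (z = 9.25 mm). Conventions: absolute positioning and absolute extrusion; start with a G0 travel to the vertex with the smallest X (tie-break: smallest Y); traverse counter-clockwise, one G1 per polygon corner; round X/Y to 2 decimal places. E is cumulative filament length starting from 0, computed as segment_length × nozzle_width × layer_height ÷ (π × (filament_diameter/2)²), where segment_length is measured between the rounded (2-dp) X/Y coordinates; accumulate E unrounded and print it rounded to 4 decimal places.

G0 X-3.14 Y-0.34 Z9.25
G1 X-3.01 Y-0.95 E0.0519
G1 X-2.77 Y-1.52 E0.1033
G1 X-2.42 Y-2.03 E0.1547
G1 X-2.04 Y-2.40 E0.1988
G1 X-1.56 Y-1.90 E0.2565
G1 X-0.96 Y-0.99 E0.3471
G1 X-0.56 Y0.02 E0.4374
G1 X-0.35 Y1.10 E0.5289
G1 X-0.37 Y2.19 E0.6195
G1 X-0.56 Y3.09 E0.6960
G1 X-0.95 Y3.01 E0.7291
G1 X-1.52 Y2.77 E0.7806
G1 X-2.03 Y2.42 E0.8320
G1 X-2.46 Y1.97 E0.8837
G1 X-2.80 Y1.46 E0.9347
G1 X-3.03 Y0.88 E0.9866
G1 X-3.14 Y0.27 E1.0381
G1 X-3.14 Y-0.34 E1.0889

At z = 9.25 mm: the cone (r1=8→r2=2.5) has section circumradius 3.155 here — a regular 32-gon; the r=6 sphere at (-3.5, 5) contributes a regular 32-gon of circumradius √(6²−2.25²) = 5.562; Keeping only the common overlap: the r=6 sphere at (-3.5, 5) partially overlaps the cone; clipping to the common part keeps 10.36 mm² — 1 connected region; (whole slice rotated 40° about Z — lengths, areas and connectivity unchanged). The outline is a single polygon with 18 vertices. Extrusion per mm of travel: 0.8 × 0.25 / (π × 0.875²) = 0.083150. Accumulating E over each segment gives final E = 1.0889.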